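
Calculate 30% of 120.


Convert percentage to decimal:
30% = 0.3
Multiply:
120 x 0.3 = 36

36


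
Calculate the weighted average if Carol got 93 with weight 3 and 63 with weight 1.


Weighted sum:
3 x 93 + 1 x 63 = 342
Total weight:
3 + 1 = 4
Weighted average:
342 / 4 = 85.5

85.5


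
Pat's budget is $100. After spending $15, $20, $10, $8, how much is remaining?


Add up expenses:
$15 + $20 + $10 + $8 = $53
Subtract from budget:
$100 - $53 = $47

$47


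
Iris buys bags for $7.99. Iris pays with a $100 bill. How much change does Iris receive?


Start with the amount paid:
$100
Subtract the price:
$100 - $7.99 = $92.01

$92.01


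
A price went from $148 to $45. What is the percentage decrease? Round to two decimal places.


Find the absolute change:
|45 - 148| = 103
Divide by original and multiply by 100:
103 / 148 x 100 = 69.5945...% ≈ 69.59%

69.59%


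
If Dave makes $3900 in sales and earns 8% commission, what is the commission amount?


Convert rate to decimal:
8% = 0.08
Multiply by sales:
$3900 x 0.08 = $312

$312


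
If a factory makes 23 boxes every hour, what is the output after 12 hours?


Production rate: 23 boxes per hour
Time: 12 hours
Total: 23 x 12 = 276 boxes

276 boxes


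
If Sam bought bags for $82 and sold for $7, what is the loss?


Selling price = $7
Cost price = $82
Loss = cost price - selling price:
Loss = $82 - $7 = $75

$75


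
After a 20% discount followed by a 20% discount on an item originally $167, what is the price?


First discount:
20% of $167 = $33.40
Price after first discount:
$167 - $33.40 = $133.60
Second discount:
20% of $133.60 = $26.72
Final price:
$133.60 - $26.72 = $106.88

$106.88


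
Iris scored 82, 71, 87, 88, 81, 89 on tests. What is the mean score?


Add the scores:
82 + 71 + 87 + 88 + 81 + 89 = 498
Divide by the number of tests:
498 / 6 = 83

83


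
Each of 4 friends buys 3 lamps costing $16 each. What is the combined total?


Cost per person:
3 x $16 = $48
Group total:
4 x $48 = $192

$192


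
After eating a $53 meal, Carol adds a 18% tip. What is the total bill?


Calculate the tip:
18% of $53 = $9.54
Add tip to meal cost:
$53 + $9.54 = $62.54

$62.54


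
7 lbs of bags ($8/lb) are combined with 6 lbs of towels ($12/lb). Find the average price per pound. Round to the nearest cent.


Cost of bags:
7 x $8 = $56
Cost of towels:
6 x $12 = $72
Total cost: $56 + $72 = $128
Total weight: 13 lbs
Average: $128 / 13 = $9.8461... ≈ $9.85/lb

$9.85/lb


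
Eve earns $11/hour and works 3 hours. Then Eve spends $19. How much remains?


Calculate earnings:
3 x $11 = $33
Subtract spending:
$33 - $19 = $14

$14


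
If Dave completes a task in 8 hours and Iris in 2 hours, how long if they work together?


Dave's rate: 1/8 of the job per hour
Iris's rate: 1/2 of the job per hour
Combined rate: 1/8 + 1/2 = 5/8 per hour
Time = 1 / (5/8) = 8/5 = 1.6 hours

1.6 hours


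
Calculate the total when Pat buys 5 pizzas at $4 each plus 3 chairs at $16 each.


Cost of pizzas:
5 x $4 = $20
Cost of chairs:
3 x $16 = $48
Add both:
$20 + $48 = $68

$68


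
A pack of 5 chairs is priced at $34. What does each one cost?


Total cost: $34
Number of items: 5
Unit price: $34 / 5 = $6.80

$6.80


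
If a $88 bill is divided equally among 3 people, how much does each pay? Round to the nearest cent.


Total bill: $88
Number of people: 3
Each pays: $88 / 3 = $29.3333... ≈ $29.33

$29.33


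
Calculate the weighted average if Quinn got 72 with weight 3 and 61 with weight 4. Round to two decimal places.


Weighted sum:
3 x 72 + 4 x 61 = 460
Total weight:
3 + 4 = 7
Weighted average:
460 / 7 = 65.7142... ≈ 65.71

65.71


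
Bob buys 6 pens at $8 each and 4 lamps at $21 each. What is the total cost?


Cost of pens:
6 x $8 = $48
Cost of lamps:
4 x $21 = $84
Add both:
$48 + $84 = $132

$132


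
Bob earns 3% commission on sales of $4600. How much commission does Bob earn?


Convert rate to decimal:
3% = 0.03
Multiply by sales:
$4600 x 0.03 = $138

$138


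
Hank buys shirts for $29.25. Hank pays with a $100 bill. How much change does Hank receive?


Start with the amount paid:
$100
Subtract the price:
$100 - $29.25 = $70.75

$70.75


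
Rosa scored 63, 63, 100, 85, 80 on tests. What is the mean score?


Add the scores:
63 + 63 + 100 + 85 + 80 = 391
Divide by the number of tests:
391 / 5 = 78.2

78.2


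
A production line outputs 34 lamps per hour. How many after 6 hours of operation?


Production rate: 34 lamps per hour
Time: 6 hours
Total: 34 x 6 = 204 lamps

204 lamps


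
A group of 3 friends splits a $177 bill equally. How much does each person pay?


Total bill: $177
Number of people: 3
Each pays: $177 / 3 = $59

$59


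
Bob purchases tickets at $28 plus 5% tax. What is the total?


Calculate the tax:
5% of $28 = $1.40
Add tax to price:
$28 + $1.40 = $29.40

$29.40


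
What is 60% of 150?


Convert percentage to decimal:
60% = 0.6
Multiply:
150 x 0.6 = 90

90


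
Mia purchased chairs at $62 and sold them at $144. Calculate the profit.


Selling price = $144
Cost price = $62
Profit = selling price - cost price:
Profit = $144 - $62 = $82

$82


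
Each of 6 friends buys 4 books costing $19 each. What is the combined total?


Cost per person:
4 x $19 = $76
Group total:
6 x $76 = $456

$456


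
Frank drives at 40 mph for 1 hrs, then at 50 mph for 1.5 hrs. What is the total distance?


Leg 1 distance:
40 x 1 = 40 miles
Leg 2 distance:
50 x 1.5 = 75 miles
Total distance:
40 + 75 = 115 miles

115 miles


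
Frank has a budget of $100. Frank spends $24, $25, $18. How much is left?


Add up expenses:
$24 + $25 + $18 = $67
Subtract from budget:
$100 - $67 = $33

$33


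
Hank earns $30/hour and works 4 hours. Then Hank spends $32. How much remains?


Calculate earnings:
4 x $30 = $120
Subtract spending:
$120 - $32 = $88

$88


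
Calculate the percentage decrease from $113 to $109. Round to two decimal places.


Find the absolute change:
|109 - 113| = 4
Divide by original and multiply by 100:
4 / 113 x 100 = 3.5398...% ≈ 3.54%

3.54%


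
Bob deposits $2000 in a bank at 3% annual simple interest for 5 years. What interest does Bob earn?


Use the formula I = P x R x T / 100
P x R x T = 2000 x 3 x 5 = 30000
I = 30000 / 100 = $300

$300


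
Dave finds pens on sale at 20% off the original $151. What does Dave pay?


Calculate the discount amount:
20% of $151 = $30.20
Subtract from original:
$151 - $30.20 = $120.80

$120.80


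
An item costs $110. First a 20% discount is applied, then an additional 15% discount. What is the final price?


First discount:
20% of $110 = $22
Price after first discount:
$110 - $22 = $88
Second discount:
15% of $88 = $13.20
Final price:
$88 - $13.20 = $74.80

$74.80


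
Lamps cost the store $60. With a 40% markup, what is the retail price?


Calculate the markup amount:
40% of $60 = $24
Add to cost:
$60 + $24 = $84

$84


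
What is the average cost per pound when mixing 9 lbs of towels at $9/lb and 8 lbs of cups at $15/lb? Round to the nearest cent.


Cost of towels:
9 x $9 = $81
Cost of cups:
8 x $15 = $120
Total cost: $81 + $120 = $201
Total weight: 17 lbs
Average: $201 / 17 = $11.8235... ≈ $11.82/lb

$11.82/lb


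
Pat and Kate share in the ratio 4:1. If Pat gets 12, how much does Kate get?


Find the multiplier:
12 / 4 = 3
Apply to Kate's share:
1 x 3 = 3

3


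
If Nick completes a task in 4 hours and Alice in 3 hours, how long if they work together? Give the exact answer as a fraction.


Nick's rate: 1/4 of the job per hour
Alice's rate: 1/3 of the job per hour
Combined rate: 1/4 + 1/3 = 7/12 per hour
Time = 1 / (7/12) = 12/7 hours (≈ 1.71 hours)

12/7 hours


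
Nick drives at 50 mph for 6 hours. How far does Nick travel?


Use the formula: distance = speed x time
Speed = 50 mph, Time = 6 hours
50 x 6 = 300 miles

300 miles


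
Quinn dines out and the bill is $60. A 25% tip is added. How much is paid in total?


Calculate the tip:
25% of $60 = $15
Add tip to meal cost:
$60 + $15 = $75

$75


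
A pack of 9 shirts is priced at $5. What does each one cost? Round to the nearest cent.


Total cost: $5
Number of items: 9
Unit price: $5 / 9 = $0.5555... ≈ $0.56

$0.56


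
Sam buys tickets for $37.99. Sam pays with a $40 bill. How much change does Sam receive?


Start with the amount paid:
$40
Subtract the price:
$40 - $37.99 = $2.01

$2.01


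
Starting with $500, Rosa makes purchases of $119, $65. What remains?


Add up expenses:
$119 + $65 = $184
Subtract from budget:
$500 - $184 = $316

$316


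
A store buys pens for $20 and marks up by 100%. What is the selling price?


Calculate the markup amount:
100% of $20 = $20
Add to cost:
$20 + $20 = $40

$40


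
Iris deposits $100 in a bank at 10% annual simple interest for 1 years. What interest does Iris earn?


Use the formula I = P x R x T / 100
P x R x T = 100 x 10 x 1 = 1000
I = 1000 / 100 = $10

$10


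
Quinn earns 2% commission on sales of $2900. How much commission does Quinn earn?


Convert rate to decimal:
2% = 0.02
Multiply by sales:
$2900 x 0.02 = $58

$58


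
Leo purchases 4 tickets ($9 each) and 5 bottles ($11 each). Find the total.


Cost of tickets:
4 x $9 = $36
Cost of bottles:
5 x $11 = $55
Add both:
$36 + $55 = $91

$91


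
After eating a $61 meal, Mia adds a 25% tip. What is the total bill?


Calculate the tip:
25% of $61 = $15.25
Add tip to meal cost:
$61 + $15.25 = $76.25

$76.25


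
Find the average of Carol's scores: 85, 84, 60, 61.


Add the scores:
85 + 84 + 60 + 61 = 290
Divide by the number of tests:
290 / 4 = 72.5

72.5


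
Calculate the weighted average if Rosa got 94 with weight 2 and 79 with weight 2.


Weighted sum:
2 x 94 + 2 x 79 = 346
Total weight:
2 + 2 = 4
Weighted average:
346 / 4 = 86.5

86.5


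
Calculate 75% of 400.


Convert percentage to decimal:
75% = 0.75
Multiply:
400 x 0.75 = 300

300


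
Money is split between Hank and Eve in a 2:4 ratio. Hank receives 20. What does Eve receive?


Find the multiplier:
20 / 2 = 10
Apply to Eve's share:
4 x 10 = 40

40


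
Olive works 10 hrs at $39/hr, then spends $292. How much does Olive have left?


Calculate earnings:
10 x $39 = $390
Subtract spending:
$390 - $292 = $98

$98


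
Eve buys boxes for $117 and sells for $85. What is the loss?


Selling price = $85
Cost price = $117
Loss = cost price - selling price:
Loss = $117 - $85 = $32

$32


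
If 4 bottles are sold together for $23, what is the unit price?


Total cost: $23
Number of items: 4
Unit price: $23 / 4 = $5.75

$5.75


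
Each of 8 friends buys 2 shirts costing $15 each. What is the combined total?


Cost per person:
2 x $15 = $30
Group total:
8 x $30 = $240

$240


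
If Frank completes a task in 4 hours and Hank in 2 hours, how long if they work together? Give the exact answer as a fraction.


Frank's rate: 1/4 of the job per hour
Hank's rate: 1/2 of the job per hour
Combined rate: 1/4 + 1/2 = 3/4 per hour
Time = 1 / (3/4) = 4/3 hours (≈ 1.33 hours)

4/3 hours


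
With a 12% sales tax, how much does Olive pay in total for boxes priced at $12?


Calculate the tax:
12% of $12 = $1.44
Add tax to price:
$12 + $1.44 = $13.44

$13.44


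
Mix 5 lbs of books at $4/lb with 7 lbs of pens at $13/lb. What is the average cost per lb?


Cost of books:
5 x $4 = $20
Cost of pens:
7 x $13 = $91
Total cost: $20 + $91 = $111
Total weight: 12 lbs
Average: $111 / 12 = $9.25/lb

$9.25/lb


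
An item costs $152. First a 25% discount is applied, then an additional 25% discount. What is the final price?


First discount:
25% of $152 = $38
Price after first discount:
$152 - $38 = $114
Second discount:
25% of $114 = $28.50
Final price:
$114 - $28.50 = $85.50

$85.50


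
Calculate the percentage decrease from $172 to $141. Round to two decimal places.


Find the absolute change:
|141 - 172| = 31
Divide by original and multiply by 100:
31 / 172 x 100 = 18.0232...% ≈ 18.02%

18.02%


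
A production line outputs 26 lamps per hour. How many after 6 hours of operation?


Production rate: 26 lamps per hour
Time: 6 hours
Total: 26 x 6 = 156 lamps

156 lamps


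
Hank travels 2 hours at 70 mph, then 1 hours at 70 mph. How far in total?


Leg 1 distance:
70 x 2 = 140 miles
Leg 2 distance:
70 x 1 = 70 miles
Total distance:
140 + 70 = 210 miles

210 miles


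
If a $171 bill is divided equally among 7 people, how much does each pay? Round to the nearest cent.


Total bill: $171
Number of people: 7
Each pays: $171 / 7 = $24.4285... ≈ $24.43

$24.43


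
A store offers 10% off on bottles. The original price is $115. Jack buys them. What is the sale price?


Calculate the discount amount:
10% of $115 = $11.50
Subtract from original:
$115 - $11.50 = $103.50

$103.50


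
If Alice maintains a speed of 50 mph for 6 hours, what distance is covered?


Use the formula: distance = speed x time
Speed = 50 mph, Time = 6 hours
50 x 6 = 300 miles

300 miles


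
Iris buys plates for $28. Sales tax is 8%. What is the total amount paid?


Calculate the tax:
8% of $28 = $2.24
Add tax to price:
$28 + $2.24 = $30.24

$30.24


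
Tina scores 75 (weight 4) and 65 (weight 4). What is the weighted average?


Weighted sum:
4 x 75 + 4 x 65 = 560
Total weight:
4 + 4 = 8
Weighted average:
560 / 8 = 70

70


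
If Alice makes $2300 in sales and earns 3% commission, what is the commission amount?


Convert rate to decimal:
3% = 0.03
Multiply by sales:
$2300 x 0.03 = $69

$69


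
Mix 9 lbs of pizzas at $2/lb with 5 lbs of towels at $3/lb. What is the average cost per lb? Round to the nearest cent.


Cost of pizzas:
9 x $2 = $18
Cost of towels:
5 x $3 = $15
Total cost: $18 + $15 = $33
Total weight: 14 lbs
Average: $33 / 14 = $2.3571... ≈ $2.36/lb

$2.36/lb


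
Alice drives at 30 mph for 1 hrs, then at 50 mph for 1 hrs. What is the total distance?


Leg 1 distance:
30 x 1 = 30 miles
Leg 2 distance:
50 x 1 = 50 miles
Total distance:
30 + 50 = 80 miles

80 miles


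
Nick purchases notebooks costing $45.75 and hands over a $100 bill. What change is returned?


Start with the amount paid:
$100
Subtract the price:
$100 - $45.75 = $54.25

$54.25


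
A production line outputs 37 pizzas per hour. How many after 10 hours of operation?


Production rate: 37 pizzas per hour
Time: 10 hours
Total: 37 x 10 = 370 pizzas

370 pizzas


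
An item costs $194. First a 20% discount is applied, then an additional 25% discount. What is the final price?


First discount:
20% of $194 = $38.80
Price after first discount:
$194 - $38.80 = $155.20
Second discount:
25% of $155.20 = $38.80
Final price:
$155.20 - $38.80 = $116.40

$116.40


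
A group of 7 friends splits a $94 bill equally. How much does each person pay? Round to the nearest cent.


Total bill: $94
Number of people: 7
Each pays: $94 / 7 = $13.4285... ≈ $13.43

$13.43


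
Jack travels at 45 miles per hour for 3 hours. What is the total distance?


Use the formula: distance = speed x time
Speed = 45 mph, Time = 3 hours
45 x 3 = 135 miles

135 miles


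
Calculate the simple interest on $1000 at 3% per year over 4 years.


Use the formula I = P x R x T / 100
P x R x T = 1000 x 3 x 4 = 12000
I = 12000 / 100 = $120

$120


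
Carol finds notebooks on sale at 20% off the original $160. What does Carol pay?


Calculate the discount amount:
20% of $160 = $32
Subtract from original:
$160 - $32 = $128

$128


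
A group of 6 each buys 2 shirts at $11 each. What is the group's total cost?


Cost per person:
2 x $11 = $22
Group total:
6 x $22 = $132

$132


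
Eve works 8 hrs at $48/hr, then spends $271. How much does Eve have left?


Calculate earnings:
8 x $48 = $384
Subtract spending:
$384 - $271 = $113

$113


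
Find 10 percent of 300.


Convert percentage to decimal:
10% = 0.1
Multiply:
300 x 0.1 = 30

30


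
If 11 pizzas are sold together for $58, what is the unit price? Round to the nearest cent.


Total cost: $58
Number of items: 11
Unit price: $58 / 11 = $5.2727... ≈ $5.27

$5.27


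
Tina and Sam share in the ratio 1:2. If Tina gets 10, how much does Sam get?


Find the multiplier:
10 / 1 = 10
Apply to Sam's share:
2 x 10 = 20

20


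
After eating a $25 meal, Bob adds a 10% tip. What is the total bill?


Calculate the tip:
10% of $25 = $2.50
Add tip to meal cost:
$25 + $2.50 = $27.50

$27.50


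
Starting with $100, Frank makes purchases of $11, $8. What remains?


Add up expenses:
$11 + $8 = $19
Subtract from budget:
$100 - $19 = $81

$81


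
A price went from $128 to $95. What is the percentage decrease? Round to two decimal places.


Find the absolute change:
|95 - 128| = 33
Divide by original and multiply by 100:
33 / 128 x 100 = 25.7812...% ≈ 25.78%

25.78%


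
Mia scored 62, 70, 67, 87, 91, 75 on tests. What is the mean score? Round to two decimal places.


Add the scores:
62 + 70 + 67 + 87 + 91 + 75 = 452
Divide by the number of tests:
452 / 6 = 75.3333... ≈ 75.33

75.33


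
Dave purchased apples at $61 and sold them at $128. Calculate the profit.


Selling price = $128
Cost price = $61
Profit = selling price - cost price:
Profit = $128 - $61 = $67

$67


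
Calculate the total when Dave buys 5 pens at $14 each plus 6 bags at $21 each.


Cost of pens:
5 x $14 = $70
Cost of bags:
6 x $21 = $126
Add both:
$70 + $126 = $196

$196


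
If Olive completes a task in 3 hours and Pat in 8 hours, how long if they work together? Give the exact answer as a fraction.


Olive's rate: 1/3 of the job per hour
Pat's rate: 1/8 of the job per hour
Combined rate: 1/3 + 1/8 = 11/24 per hour
Time = 1 / (11/24) = 24/11 hours (≈ 2.18 hours)

24/11 hours


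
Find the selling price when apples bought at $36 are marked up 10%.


Calculate the markup amount:
10% of $36 = $3.60
Add to cost:
$36 + $3.60 = $39.60

$39.60


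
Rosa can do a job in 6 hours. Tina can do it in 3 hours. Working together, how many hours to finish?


Rosa's rate: 1/6 of the job per hour
Tina's rate: 1/3 of the job per hour
Combined rate: 1/6 + 1/3 = 1/2 per hour
Time = 1 / (1/2) = 2 hours

2 hours


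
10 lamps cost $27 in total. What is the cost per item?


Total cost: $27
Number of items: 10
Unit price: $27 / 10 = $2.70

$2.70


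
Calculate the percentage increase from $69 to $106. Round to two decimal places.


Find the absolute change:
|106 - 69| = 37
Divide by original and multiply by 100:
37 / 69 x 100 = 53.6231...% ≈ 53.62%

53.62%


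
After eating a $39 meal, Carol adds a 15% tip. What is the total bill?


Calculate the tip:
15% of $39 = $5.85
Add tip to meal cost:
$39 + $5.85 = $44.85

$44.85


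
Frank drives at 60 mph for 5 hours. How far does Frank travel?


Use the formula: distance = speed x time
Speed = 60 mph, Time = 5 hours
60 x 5 = 300 miles

300 miles


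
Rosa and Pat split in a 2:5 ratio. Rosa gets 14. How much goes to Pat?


Find the multiplier:
14 / 2 = 7
Apply to Pat's share:
5 x 7 = 35

35


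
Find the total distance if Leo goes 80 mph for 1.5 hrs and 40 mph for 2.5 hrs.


Leg 1 distance:
80 x 1.5 = 120 miles
Leg 2 distance:
40 x 2.5 = 100 miles
Total distance:
120 + 100 = 220 miles

220 miles


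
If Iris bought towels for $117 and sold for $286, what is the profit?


Selling price = $286
Cost price = $117
Profit = selling price - cost price:
Profit = $286 - $117 = $169

$169


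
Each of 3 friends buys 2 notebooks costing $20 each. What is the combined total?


Cost per person:
2 x $20 = $40
Group total:
3 x $40 = $120

$120


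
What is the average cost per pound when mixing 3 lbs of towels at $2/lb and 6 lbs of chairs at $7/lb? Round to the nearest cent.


Cost of towels:
3 x $2 = $6
Cost of chairs:
6 x $7 = $42
Total cost: $6 + $42 = $48
Total weight: 9 lbs
Average: $48 / 9 = $5.3333... ≈ $5.33/lb

$5.33/lb


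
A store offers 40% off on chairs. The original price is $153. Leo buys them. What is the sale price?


Calculate the discount amount:
40% of $153 = $61.20
Subtract from original:
$153 - $61.20 = $91.80

$91.80


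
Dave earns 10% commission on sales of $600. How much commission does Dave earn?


Convert rate to decimal:
10% = 0.1
Multiply by sales:
$600 x 0.1 = $60

$60


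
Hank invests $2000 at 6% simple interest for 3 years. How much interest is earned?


Use the formula I = P x R x T / 100
P x R x T = 2000 x 6 x 3 = 36000
I = 36000 / 100 = $360

$360


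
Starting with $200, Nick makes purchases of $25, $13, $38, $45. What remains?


Add up expenses:
$25 + $13 + $38 + $45 = $121
Subtract from budget:
$200 - $121 = $79

$79


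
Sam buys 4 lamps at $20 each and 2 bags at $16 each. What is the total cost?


Cost of lamps:
4 x $20 = $80
Cost of bags:
2 x $16 = $32
Add both:
$80 + $32 = $112

$112


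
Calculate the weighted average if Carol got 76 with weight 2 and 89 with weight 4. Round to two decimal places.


Weighted sum:
2 x 76 + 4 x 89 = 508
Total weight:
2 + 4 = 6
Weighted average:
508 / 6 = 84.6666... ≈ 84.67

84.67


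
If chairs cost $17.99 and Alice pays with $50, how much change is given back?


Start with the amount paid:
$50
Subtract the price:
$50 - $17.99 = $32.01

$32.01


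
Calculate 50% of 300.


Convert percentage to decimal:
50% = 0.5
Multiply:
300 x 0.5 = 150

150


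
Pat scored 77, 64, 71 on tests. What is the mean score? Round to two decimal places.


Add the scores:
77 + 64 + 71 = 212
Divide by the number of tests:
212 / 3 = 70.6666... ≈ 70.67

70.67


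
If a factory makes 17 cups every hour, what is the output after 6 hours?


Production rate: 17 cups per hour
Time: 6 hours
Total: 17 x 6 = 102 cups

102 cups


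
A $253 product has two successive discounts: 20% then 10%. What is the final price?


First discount:
20% of $253 = $50.60
Price after first discount:
$253 - $50.60 = $202.40
Second discount:
10% of $202.40 = $20.24
Final price:
$202.40 - $20.24 = $182.16

$182.16


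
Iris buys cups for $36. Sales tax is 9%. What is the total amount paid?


Calculate the tax:
9% of $36 = $3.24
Add tax to price:
$36 + $3.24 = $39.24

$39.24


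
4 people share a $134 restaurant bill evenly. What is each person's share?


Total bill: $134
Number of people: 4
Each pays: $134 / 4 = $33.50

$33.50


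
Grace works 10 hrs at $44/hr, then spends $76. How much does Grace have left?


Calculate earnings:
10 x $44 = $440
Subtract spending:
$440 - $76 = $364

$364


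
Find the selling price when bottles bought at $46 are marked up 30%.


Calculate the markup amount:
30% of $46 = $13.80
Add to cost:
$46 + $13.80 = $59.80

$59.80


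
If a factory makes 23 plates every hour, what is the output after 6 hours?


Production rate: 23 plates per hour
Time: 6 hours
Total: 23 x 6 = 138 plates

138 plates


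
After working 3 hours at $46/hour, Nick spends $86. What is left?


Calculate earnings:
3 x $46 = $138
Subtract spending:
$138 - $86 = $52

$52


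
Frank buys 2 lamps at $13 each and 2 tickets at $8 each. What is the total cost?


Cost of lamps:
2 x $13 = $26
Cost of tickets:
2 x $8 = $16
Add both:
$26 + $16 = $42

$42


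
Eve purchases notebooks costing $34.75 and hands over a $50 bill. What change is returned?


Start with the amount paid:
$50
Subtract the price:
$50 - $34.75 = $15.25

$15.25


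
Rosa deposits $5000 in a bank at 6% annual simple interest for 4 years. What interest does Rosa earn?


Use the formula I = P x R x T / 100
P x R x T = 5000 x 6 x 4 = 120000
I = 120000 / 100 = $1200

$1200


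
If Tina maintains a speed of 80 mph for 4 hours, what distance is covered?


Use the formula: distance = speed x time
Speed = 80 mph, Time = 4 hours
80 x 4 = 320 miles

320 miles


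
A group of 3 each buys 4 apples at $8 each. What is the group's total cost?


Cost per person:
4 x $8 = $32
Group total:
3 x $32 = $96

$96


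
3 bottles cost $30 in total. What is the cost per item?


Total cost: $30
Number of items: 3
Unit price: $30 / 3 = $10

$10


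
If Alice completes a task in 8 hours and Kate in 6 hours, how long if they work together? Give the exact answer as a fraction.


Alice's rate: 1/8 of the job per hour
Kate's rate: 1/6 of the job per hour
Combined rate: 1/8 + 1/6 = 7/24 per hour
Time = 1 / (7/24) = 24/7 hours (≈ 3.43 hours)

24/7 hours


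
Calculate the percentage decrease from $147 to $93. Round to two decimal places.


Find the absolute change:
|93 - 147| = 54
Divide by original and multiply by 100:
54 / 147 x 100 = 36.7346...% ≈ 36.73%

36.73%


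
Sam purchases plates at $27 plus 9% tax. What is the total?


Calculate the tax:
9% of $27 = $2.43
Add tax to price:
$27 + $2.43 = $29.43

$29.43


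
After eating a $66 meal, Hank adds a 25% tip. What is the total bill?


Calculate the tip:
25% of $66 = $16.50
Add tip to meal cost:
$66 + $16.50 = $82.50

$82.50


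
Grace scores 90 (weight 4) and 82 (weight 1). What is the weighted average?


Weighted sum:
4 x 90 + 1 x 82 = 442
Total weight:
4 + 1 = 5
Weighted average:
442 / 5 = 88.4

88.4


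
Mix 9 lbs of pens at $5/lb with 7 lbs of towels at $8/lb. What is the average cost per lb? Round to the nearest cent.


Cost of pens:
9 x $5 = $45
Cost of towels:
7 x $8 = $56
Total cost: $45 + $56 = $101
Total weight: 16 lbs
Average: $101 / 16 = $6.3125 ≈ $6.31/lb

$6.31/lb


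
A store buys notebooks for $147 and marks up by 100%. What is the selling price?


Calculate the markup amount:
100% of $147 = $147
Add to cost:
$147 + $147 = $294

$294


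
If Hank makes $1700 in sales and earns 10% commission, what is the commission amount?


Convert rate to decimal:
10% = 0.1
Multiply by sales:
$1700 x 0.1 = $170

$170


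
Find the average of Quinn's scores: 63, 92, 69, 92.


Add the scores:
63 + 92 + 69 + 92 = 316
Divide by the number of tests:
316 / 4 = 79

79


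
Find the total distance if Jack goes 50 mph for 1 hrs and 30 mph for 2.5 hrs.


Leg 1 distance:
50 x 1 = 50 miles
Leg 2 distance:
30 x 2.5 = 75 miles
Total distance:
50 + 75 = 125 miles

125 miles


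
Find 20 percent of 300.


Convert percentage to decimal:
20% = 0.2
Multiply:
300 x 0.2 = 60

60


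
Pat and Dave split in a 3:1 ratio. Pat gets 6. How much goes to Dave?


Find the multiplier:
6 / 3 = 2
Apply to Dave's share:
1 x 2 = 2

2


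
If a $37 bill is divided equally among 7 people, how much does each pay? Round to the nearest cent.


Total bill: $37
Number of people: 7
Each pays: $37 / 7 = $5.2857... ≈ $5.29

$5.29


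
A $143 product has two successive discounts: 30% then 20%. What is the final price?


First discount:
30% of $143 = $42.90
Price after first discount:
$143 - $42.90 = $100.10
Second discount:
20% of $100.10 = $20.02
Final price:
$100.10 - $20.02 = $80.08

$80.08


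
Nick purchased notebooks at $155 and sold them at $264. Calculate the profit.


Selling price = $264
Cost price = $155
Profit = selling price - cost price:
Profit = $264 - $155 = $109

$109


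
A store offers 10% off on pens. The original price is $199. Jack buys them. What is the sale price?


Calculate the discount amount:
10% of $199 = $19.90
Subtract from original:
$199 - $19.90 = $179.10

$179.10


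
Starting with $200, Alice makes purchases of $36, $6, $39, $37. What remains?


Add up expenses:
$36 + $6 + $39 + $37 = $118
Subtract from budget:
$200 - $118 = $82

$82


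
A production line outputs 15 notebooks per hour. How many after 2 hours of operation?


Production rate: 15 notebooks per hour
Time: 2 hours
Total: 15 x 2 = 30 notebooks

30 notebooks


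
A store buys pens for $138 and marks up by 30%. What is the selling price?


Calculate the markup amount:
30% of $138 = $41.40
Add to cost:
$138 + $41.40 = $179.40

$179.40


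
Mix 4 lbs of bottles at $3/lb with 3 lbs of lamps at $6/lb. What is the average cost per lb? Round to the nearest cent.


Cost of bottles:
4 x $3 = $12
Cost of lamps:
3 x $6 = $18
Total cost: $12 + $18 = $30
Total weight: 7 lbs
Average: $30 / 7 = $4.2857... ≈ $4.29/lb

$4.29/lb


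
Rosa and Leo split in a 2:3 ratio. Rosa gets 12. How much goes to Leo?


Find the multiplier:
12 / 2 = 6
Apply to Leo's share:
3 x 6 = 18

18


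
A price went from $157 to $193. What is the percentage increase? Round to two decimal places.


Find the absolute change:
|193 - 157| = 36
Divide by original and multiply by 100:
36 / 157 x 100 = 22.9299...% ≈ 22.93%

22.93%


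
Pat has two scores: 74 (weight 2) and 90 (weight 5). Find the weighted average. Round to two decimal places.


Weighted sum:
2 x 74 + 5 x 90 = 598
Total weight:
2 + 5 = 7
Weighted average:
598 / 7 = 85.4285... ≈ 85.43

85.43


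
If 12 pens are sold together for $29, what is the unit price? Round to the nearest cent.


Total cost: $29
Number of items: 12
Unit price: $29 / 12 = $2.4166... ≈ $2.42

$2.42


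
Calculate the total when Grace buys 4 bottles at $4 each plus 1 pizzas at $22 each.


Cost of bottles:
4 x $4 = $16
Cost of pizzas:
1 x $22 = $22
Add both:
$16 + $22 = $38

$38


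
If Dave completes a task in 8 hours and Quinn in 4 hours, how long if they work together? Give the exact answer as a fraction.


Dave's rate: 1/8 of the job per hour
Quinn's rate: 1/4 of the job per hour
Combined rate: 1/8 + 1/4 = 3/8 per hour
Time = 1 / (3/8) = 8/3 hours (≈ 2.67 hours)

8/3 hours


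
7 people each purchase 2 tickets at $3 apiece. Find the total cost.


Cost per person:
2 x $3 = $6
Group total:
7 x $6 = $42

$42


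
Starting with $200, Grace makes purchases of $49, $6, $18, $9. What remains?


Add up expenses:
$49 + $6 + $18 + $9 = $82
Subtract from budget:
$200 - $82 = $118

$118


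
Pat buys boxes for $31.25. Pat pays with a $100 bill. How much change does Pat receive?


Start with the amount paid:
$100
Subtract the price:
$100 - $31.25 = $68.75

$68.75


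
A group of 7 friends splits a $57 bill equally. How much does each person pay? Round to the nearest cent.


Total bill: $57
Number of people: 7
Each pays: $57 / 7 = $8.1428... ≈ $8.14

$8.14


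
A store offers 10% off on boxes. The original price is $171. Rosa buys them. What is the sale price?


Calculate the discount amount:
10% of $171 = $17.10
Subtract from original:
$171 - $17.10 = $153.90

$153.90


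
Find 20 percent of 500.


Convert percentage to decimal:
20% = 0.2
Multiply:
500 x 0.2 = 100

100


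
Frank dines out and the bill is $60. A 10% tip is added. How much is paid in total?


Calculate the tip:
10% of $60 = $6
Add tip to meal cost:
$60 + $6 = $66

$66


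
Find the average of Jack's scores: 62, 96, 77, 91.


Add the scores:
62 + 96 + 77 + 91 = 326
Divide by the number of tests:
326 / 4 = 81.5

81.5


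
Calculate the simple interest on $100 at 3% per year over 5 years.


Use the formula I = P x R x T / 100
P x R x T = 100 x 3 x 5 = 1500
I = 1500 / 100 = $15

$15


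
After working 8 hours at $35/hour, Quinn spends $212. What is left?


Calculate earnings:
8 x $35 = $280
Subtract spending:
$280 - $212 = $68

$68


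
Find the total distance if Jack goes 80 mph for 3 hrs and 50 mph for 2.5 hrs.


Leg 1 distance:
80 x 3 = 240 miles
Leg 2 distance:
50 x 2.5 = 125 miles
Total distance:
240 + 125 = 365 miles

365 miles


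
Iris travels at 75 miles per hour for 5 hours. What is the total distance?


Use the formula: distance = speed x time
Speed = 75 mph, Time = 5 hours
75 x 5 = 375 miles

375 miles


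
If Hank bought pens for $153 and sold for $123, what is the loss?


Selling price = $123
Cost price = $153
Loss = cost price - selling price:
Loss = $153 - $123 = $30

$30


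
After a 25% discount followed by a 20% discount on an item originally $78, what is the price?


First discount:
25% of $78 = $19.50
Price after first discount:
$78 - $19.50 = $58.50
Second discount:
20% of $58.50 = $11.70
Final price:
$58.50 - $11.70 = $46.80

$46.80


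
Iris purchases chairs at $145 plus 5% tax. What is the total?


Calculate the tax:
5% of $145 = $7.25
Add tax to price:
$145 + $7.25 = $152.25

$152.25


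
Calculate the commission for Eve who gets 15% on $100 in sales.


Convert rate to decimal:
15% = 0.15
Multiply by sales:
$100 x 0.15 = $15

$15


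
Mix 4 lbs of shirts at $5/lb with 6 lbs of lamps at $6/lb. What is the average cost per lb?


Cost of shirts:
4 x $5 = $20
Cost of lamps:
6 x $6 = $36
Total cost: $20 + $36 = $56
Total weight: 10 lbs
Average: $56 / 10 = $5.60/lb

$5.60/lb


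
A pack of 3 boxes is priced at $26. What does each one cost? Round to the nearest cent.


Total cost: $26
Number of items: 3
Unit price: $26 / 3 = $8.6666... ≈ $8.67

$8.67


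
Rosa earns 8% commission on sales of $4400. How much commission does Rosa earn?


Convert rate to decimal:
8% = 0.08
Multiply by sales:
$4400 x 0.08 = $352

$352


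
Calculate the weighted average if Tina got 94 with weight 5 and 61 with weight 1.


Weighted sum:
5 x 94 + 1 x 61 = 531
Total weight:
5 + 1 = 6
Weighted average:
531 / 6 = 88.5

88.5


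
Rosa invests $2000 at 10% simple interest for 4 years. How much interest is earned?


Use the formula I = P x R x T / 100
P x R x T = 2000 x 10 x 4 = 80000
I = 80000 / 100 = $800

$800


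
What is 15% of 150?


Convert percentage to decimal:
15% = 0.15
Multiply:
150 x 0.15 = 22.5

22.5


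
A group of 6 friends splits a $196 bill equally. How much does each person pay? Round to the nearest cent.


Total bill: $196
Number of people: 6
Each pays: $196 / 6 = $32.6666... ≈ $32.67

$32.67


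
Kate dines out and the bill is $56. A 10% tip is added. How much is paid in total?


Calculate the tip:
10% of $56 = $5.60
Add tip to meal cost:
$56 + $5.60 = $61.60

$61.60


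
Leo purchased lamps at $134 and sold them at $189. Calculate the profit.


Selling price = $189
Cost price = $134
Profit = selling price - cost price:
Profit = $189 - $134 = $55

$55


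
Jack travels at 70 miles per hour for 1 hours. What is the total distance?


Use the formula: distance = speed x time
Speed = 70 mph, Time = 1 hours
70 x 1 = 70 miles

70 miles


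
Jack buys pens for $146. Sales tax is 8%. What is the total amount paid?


Calculate the tax:
8% of $146 = $11.68
Add tax to price:
$146 + $11.68 = $157.68

$157.68


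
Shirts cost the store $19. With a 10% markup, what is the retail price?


Calculate the markup amount:
10% of $19 = $1.90
Add to cost:
$19 + $1.90 = $20.90

$20.90


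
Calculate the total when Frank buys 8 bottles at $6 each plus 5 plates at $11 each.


Cost of bottles:
8 x $6 = $48
Cost of plates:
5 x $11 = $55
Add both:
$48 + $55 = $103

$103


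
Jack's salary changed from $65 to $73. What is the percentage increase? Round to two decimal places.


Find the absolute change:
|73 - 65| = 8
Divide by original and multiply by 100:
8 / 65 x 100 = 12.3076...% ≈ 12.31%

12.31%


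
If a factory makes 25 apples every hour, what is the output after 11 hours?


Production rate: 25 apples per hour
Time: 11 hours
Total: 25 x 11 = 275 apples

275 apples


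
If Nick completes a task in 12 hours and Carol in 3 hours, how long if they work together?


Nick's rate: 1/12 of the job per hour
Carol's rate: 1/3 of the job per hour
Combined rate: 1/12 + 1/3 = 5/12 per hour
Time = 1 / (5/12) = 12/5 = 2.4 hours

2.4 hours


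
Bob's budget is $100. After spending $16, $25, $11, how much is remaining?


Add up expenses:
$16 + $25 + $11 = $52
Subtract from budget:
$100 - $52 = $48

$48


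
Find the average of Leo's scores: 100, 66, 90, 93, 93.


Add the scores:
100 + 66 + 90 + 93 + 93 = 442
Divide by the number of tests:
442 / 5 = 88.4

88.4


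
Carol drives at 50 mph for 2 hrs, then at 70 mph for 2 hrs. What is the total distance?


Leg 1 distance:
50 x 2 = 100 miles
Leg 2 distance:
70 x 2 = 140 miles
Total distance:
100 + 140 = 240 miles

240 miles


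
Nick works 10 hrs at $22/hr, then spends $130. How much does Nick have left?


Calculate earnings:
10 x $22 = $220
Subtract spending:
$220 - $130 = $90

$90


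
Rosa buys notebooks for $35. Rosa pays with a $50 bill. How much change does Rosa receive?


Start with the amount paid:
$50
Subtract the price:
$50 - $35 = $15

$15


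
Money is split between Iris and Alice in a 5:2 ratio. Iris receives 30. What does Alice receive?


Find the multiplier:
30 / 5 = 6
Apply to Alice's share:
2 x 6 = 12

12


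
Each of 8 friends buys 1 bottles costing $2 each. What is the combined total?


Cost per person:
1 x $2 = $2
Group total:
8 x $2 = $16

$16


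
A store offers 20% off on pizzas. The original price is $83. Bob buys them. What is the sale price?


Calculate the discount amount:
20% of $83 = $16.60
Subtract from original:
$83 - $16.60 = $66.40

$66.40


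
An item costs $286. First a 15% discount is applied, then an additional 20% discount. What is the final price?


First discount:
15% of $286 = $42.90
Price after first discount:
$286 - $42.90 = $243.10
Second discount:
20% of $243.10 = $48.62
Final price:
$243.10 - $48.62 = $194.48

$194.48


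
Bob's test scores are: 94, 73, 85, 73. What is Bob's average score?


Add the scores:
94 + 73 + 85 + 73 = 325
Divide by the number of tests:
325 / 4 = 81.25

81.25


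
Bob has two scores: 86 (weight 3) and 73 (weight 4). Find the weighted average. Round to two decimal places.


Weighted sum:
3 x 86 + 4 x 73 = 550
Total weight:
3 + 4 = 7
Weighted average:
550 / 7 = 78.5714... ≈ 78.57

78.57


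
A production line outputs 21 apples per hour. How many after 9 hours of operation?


Production rate: 21 apples per hour
Time: 9 hours
Total: 21 x 9 = 189 apples

189 apples


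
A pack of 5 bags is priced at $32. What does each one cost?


Total cost: $32
Number of items: 5
Unit price: $32 / 5 = $6.40

$6.40


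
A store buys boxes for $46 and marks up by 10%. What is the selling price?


Calculate the markup amount:
10% of $46 = $4.60
Add to cost:
$46 + $4.60 = $50.60

$50.60


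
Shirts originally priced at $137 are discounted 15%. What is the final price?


Calculate the discount amount:
15% of $137 = $20.55
Subtract from original:
$137 - $20.55 = $116.45

$116.45


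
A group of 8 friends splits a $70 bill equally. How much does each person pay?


Total bill: $70
Number of people: 8
Each pays: $70 / 8 = $8.75

$8.75


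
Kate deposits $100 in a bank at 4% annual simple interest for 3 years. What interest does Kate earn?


Use the formula I = P x R x T / 100
P x R x T = 100 x 4 x 3 = 1200
I = 1200 / 100 = $12

$12


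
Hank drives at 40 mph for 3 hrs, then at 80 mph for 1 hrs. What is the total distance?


Leg 1 distance:
40 x 3 = 120 miles
Leg 2 distance:
80 x 1 = 80 miles
Total distance:
120 + 80 = 200 miles

200 miles


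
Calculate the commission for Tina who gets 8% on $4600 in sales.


Convert rate to decimal:
8% = 0.08
Multiply by sales:
$4600 x 0.08 = $368

$368


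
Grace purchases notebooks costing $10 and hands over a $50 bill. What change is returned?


Start with the amount paid:
$50
Subtract the price:
$50 - $10 = $40

$40


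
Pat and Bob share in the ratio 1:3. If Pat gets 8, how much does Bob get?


Find the multiplier:
8 / 1 = 8
Apply to Bob's share:
3 x 8 = 24

24
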